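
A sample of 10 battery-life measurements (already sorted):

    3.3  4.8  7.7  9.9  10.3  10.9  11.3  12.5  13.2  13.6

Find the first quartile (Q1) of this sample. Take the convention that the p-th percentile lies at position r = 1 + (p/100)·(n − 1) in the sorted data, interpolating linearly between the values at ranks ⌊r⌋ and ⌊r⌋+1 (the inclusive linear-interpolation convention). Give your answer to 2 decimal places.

n = 10.
r = 1 + (25/100)·(10 − 1) = 1 + 2.25 = 3.25.
Rank 3 is 7.7 and rank 4 is 9.9.
Interpolate: 7.7 + 0.25·(9.9 − 7.7) = 7.7 + 0.25·2.2 = 8.25.

8.25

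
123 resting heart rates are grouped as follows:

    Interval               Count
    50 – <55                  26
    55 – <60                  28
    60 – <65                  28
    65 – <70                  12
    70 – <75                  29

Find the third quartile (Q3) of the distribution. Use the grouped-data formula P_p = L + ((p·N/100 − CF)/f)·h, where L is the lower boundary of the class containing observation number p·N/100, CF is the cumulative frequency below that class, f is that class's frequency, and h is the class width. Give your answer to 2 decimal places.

N = 123; target position k = 75/100 · 123 = 92.25.
Cumulative frequencies: 26, 54, 82, 94, 123.
Observation 92.25 falls in the class 65 – <70.
L = 65, CF = 82, f = 12, h = 5.
P75 = 65 + ((92.25 − 82)/12)·5 = 65 + 4.27083 = 69.2708.

69.27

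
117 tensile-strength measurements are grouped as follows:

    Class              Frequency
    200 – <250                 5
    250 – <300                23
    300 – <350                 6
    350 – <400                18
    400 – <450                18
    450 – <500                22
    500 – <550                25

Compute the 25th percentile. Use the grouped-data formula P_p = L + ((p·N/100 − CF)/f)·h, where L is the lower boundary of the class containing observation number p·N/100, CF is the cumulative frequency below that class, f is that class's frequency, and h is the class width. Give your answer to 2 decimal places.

310.42

N = 117; target position k = 25/100 · 117 = 29.25.
Cumulative frequencies: 5, 28, 34, 52, 70, 92, 117.
Observation 29.25 falls in the class 300 – <350.
L = 300, CF = 28, f = 6, h = 50.
P25 = 300 + ((29.25 − 28)/6)·50 = 300 + 10.4167 = 310.417.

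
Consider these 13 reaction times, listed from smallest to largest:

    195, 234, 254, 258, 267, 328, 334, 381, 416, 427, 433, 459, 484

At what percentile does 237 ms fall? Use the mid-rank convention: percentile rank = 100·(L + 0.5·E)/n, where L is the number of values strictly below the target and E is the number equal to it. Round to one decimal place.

15.4

Count below 237: L = 2; count equal: E = 0; n = 13.
Percentile rank = 100·(2 + 0.5·0)/13 = 100·2/13 = 15.38.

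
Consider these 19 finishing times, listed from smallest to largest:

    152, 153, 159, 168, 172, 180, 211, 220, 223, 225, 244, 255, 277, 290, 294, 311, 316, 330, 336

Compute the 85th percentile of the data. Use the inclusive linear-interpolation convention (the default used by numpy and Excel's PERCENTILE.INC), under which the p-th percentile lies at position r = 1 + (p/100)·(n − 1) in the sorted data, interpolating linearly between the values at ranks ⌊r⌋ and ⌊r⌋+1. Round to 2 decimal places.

n = 19.
r = 1 + (85/100)·(19 − 1) = 1 + 15.3 = 16.3.
Rank 16 is 311 and rank 17 is 316.
Interpolate: 311 + 0.3·(316 − 311) = 311 + 0.3·5 = 312.5.

312.50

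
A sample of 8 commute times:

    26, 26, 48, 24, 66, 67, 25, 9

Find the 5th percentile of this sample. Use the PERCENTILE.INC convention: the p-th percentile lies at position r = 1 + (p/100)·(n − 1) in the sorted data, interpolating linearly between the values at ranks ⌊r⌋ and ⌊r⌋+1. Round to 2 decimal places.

Sorted: 9, 24, 25, 26, 26, 48, 66, 67.
n = 8.
r = 1 + (5/100)·(8 − 1) = 1 + 0.35 = 1.35.
Rank 1 is 9 and rank 2 is 24.
Interpolate: 9 + 0.35·(24 − 9) = 9 + 0.35·15 = 14.25.

14.25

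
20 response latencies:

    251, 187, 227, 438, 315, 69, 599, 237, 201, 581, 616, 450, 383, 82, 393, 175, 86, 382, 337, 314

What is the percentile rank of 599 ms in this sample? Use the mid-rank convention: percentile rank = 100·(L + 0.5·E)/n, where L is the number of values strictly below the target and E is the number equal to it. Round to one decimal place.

92.5

Sorted: 69, 82, 86, 175, 187, 201, 227, 237, 251, 314, 315, 337, 382, 383, 393, 438, 450, 581, 599, 616.
Count below 599: L = 18; count equal: E = 1; n = 20.
Percentile rank = 100·(18 + 0.5·1)/20 = 100·18.5/20 = 92.5.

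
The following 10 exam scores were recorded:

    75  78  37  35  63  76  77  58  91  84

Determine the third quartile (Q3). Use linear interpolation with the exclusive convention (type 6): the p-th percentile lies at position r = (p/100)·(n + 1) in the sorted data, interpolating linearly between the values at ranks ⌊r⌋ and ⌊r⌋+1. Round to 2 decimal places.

Sorted: 35, 37, 58, 63, 75, 76, 77, 78, 84, 91.
n = 10.
r = (75/100)·(10 + 1) = 8.25.
Rank 8 is 78 and rank 9 is 84.
Interpolate: 78 + 0.25·(84 − 78) = 78 + 0.25·6 = 79.5.

79.50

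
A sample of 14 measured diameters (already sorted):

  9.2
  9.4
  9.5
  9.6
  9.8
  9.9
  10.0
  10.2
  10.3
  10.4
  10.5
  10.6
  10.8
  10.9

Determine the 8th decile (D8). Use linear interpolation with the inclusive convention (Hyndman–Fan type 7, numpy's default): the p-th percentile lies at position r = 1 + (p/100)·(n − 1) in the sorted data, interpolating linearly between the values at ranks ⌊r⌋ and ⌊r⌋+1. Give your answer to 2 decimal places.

n = 14.
r = 1 + (80/100)·(14 − 1) = 1 + 10.4 = 11.4.
Rank 11 is 10.5 and rank 12 is 10.6.
Interpolate: 10.5 + 0.4·(10.6 − 10.5) = 10.5 + 0.4·0.1 = 10.54.

10.54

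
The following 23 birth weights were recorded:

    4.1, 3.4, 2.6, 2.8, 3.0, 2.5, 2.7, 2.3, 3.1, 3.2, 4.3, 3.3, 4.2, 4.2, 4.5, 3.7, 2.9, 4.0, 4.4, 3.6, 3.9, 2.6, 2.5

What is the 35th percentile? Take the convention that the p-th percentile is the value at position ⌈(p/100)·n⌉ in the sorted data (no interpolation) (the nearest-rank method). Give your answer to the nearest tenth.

3.0

Sorted: 2.3, 2.5, 2.5, 2.6, 2.6, 2.7, 2.8, 2.9, 3.0, 3.1, 3.2, 3.3, 3.4, 3.6, 3.7, 3.9, 4.0, 4.1, 4.2, 4.2, 4.3, 4.4, 4.5.
n = 23.
Position = ⌈35/100 · 23⌉ = ⌈8.05⌉ = 9.
The value at rank 9 is 3.0.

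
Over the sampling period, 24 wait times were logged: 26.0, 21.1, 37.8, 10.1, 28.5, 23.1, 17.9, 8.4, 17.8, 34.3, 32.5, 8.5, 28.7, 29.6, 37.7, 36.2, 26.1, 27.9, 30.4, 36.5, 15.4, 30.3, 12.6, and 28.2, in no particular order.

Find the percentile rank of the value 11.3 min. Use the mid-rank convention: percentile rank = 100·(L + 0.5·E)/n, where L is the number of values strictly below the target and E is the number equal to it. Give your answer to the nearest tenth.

12.5

Sorted: 8.4, 8.5, 10.1, 12.6, 15.4, 17.8, 17.9, 21.1, 23.1, 26.0, 26.1, 27.9, 28.2, 28.5, 28.7, 29.6, 30.3, 30.4, 32.5, 34.3, 36.2, 36.5, 37.7, 37.8.
Count below 11.3: L = 3; count equal: E = 0; n = 24.
Percentile rank = 100·(3 + 0.5·0)/24 = 100·3/24 = 12.5.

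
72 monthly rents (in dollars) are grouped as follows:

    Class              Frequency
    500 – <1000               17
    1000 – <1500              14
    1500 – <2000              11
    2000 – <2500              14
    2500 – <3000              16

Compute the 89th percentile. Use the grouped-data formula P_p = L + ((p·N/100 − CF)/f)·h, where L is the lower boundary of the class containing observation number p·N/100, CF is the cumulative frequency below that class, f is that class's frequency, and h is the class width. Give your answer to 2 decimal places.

2752.50

N = 72; target position k = 89/100 · 72 = 64.08.
Cumulative frequencies: 17, 31, 42, 56, 72.
Observation 64.08 falls in the class 2500 – <3000.
L = 2500, CF = 56, f = 16, h = 500.
P89 = 2500 + ((64.08 − 56)/16)·500 = 2500 + 252.5 = 2752.5.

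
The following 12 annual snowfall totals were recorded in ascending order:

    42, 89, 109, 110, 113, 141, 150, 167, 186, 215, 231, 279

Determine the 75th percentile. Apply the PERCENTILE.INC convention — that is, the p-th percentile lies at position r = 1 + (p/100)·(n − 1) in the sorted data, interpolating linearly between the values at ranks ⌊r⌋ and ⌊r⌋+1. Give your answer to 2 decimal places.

n = 12.
r = 1 + (75/100)·(12 − 1) = 1 + 8.25 = 9.25.
Rank 9 is 186 and rank 10 is 215.
Interpolate: 186 + 0.25·(215 − 186) = 186 + 0.25·29 = 193.25.

193.25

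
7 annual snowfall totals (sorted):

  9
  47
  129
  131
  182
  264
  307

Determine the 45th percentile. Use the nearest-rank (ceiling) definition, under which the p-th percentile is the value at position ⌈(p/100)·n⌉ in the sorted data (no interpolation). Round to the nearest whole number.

131

n = 7.
Position = ⌈45/100 · 7⌉ = ⌈3.15⌉ = 4.
The value at rank 4 is 131.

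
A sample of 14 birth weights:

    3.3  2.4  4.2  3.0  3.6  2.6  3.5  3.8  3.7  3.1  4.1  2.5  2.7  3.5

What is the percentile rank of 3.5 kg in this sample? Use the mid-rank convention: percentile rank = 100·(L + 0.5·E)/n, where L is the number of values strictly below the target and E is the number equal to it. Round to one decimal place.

57.1

Sorted: 2.4, 2.5, 2.6, 2.7, 3.0, 3.1, 3.3, 3.5, 3.5, 3.6, 3.7, 3.8, 4.1, 4.2.
Count below 3.5: L = 7; count equal: E = 2; n = 14.
Percentile rank = 100·(7 + 0.5·2)/14 = 100·8/14 = 57.14.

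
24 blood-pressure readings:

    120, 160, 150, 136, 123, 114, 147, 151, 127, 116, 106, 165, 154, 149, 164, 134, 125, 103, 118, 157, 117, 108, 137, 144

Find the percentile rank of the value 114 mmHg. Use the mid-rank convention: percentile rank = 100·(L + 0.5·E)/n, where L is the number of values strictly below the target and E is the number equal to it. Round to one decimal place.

14.6

Sorted: 103, 106, 108, 114, 116, 117, 118, 120, 123, 125, 127, 134, 136, 137, 144, 147, 149, 150, 151, 154, 157, 160, 164, 165.
Count below 114: L = 3; count equal: E = 1; n = 24.
Percentile rank = 100·(3 + 0.5·1)/24 = 100·3.5/24 = 14.58.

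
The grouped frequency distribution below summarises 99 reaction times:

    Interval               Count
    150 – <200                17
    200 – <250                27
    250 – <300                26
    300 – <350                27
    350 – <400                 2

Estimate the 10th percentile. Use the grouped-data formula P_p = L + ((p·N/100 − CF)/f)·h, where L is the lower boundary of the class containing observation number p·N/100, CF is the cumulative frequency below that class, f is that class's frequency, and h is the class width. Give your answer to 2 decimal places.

N = 99; target position k = 10/100 · 99 = 9.9.
Cumulative frequencies: 17, 44, 70, 97, 99.
Observation 9.9 falls in the class 150 – <200.
L = 150, CF = 0, f = 17, h = 50.
P10 = 150 + ((9.9 − 0)/17)·50 = 150 + 29.1176 = 179.118.

179.12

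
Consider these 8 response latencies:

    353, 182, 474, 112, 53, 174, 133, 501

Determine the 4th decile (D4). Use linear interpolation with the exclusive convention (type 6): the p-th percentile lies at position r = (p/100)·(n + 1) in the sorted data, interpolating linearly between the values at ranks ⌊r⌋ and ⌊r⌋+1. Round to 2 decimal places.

157.60

Sorted: 53, 112, 133, 174, 182, 353, 474, 501.
n = 8.
r = (40/100)·(8 + 1) = 3.6.
Rank 3 is 133 and rank 4 is 174.
Interpolate: 133 + 0.6·(174 − 133) = 133 + 0.6·41 = 157.6.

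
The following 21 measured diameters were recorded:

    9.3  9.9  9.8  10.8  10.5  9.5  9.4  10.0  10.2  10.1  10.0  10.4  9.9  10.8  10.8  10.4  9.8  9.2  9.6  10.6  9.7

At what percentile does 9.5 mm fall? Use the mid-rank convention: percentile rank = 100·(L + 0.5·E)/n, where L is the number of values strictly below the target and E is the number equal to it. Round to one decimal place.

Sorted: 9.2, 9.3, 9.4, 9.5, 9.6, 9.7, 9.8, 9.8, 9.9, 9.9, 10.0, 10.0, 10.1, 10.2, 10.4, 10.4, 10.5, 10.6, 10.8, 10.8, 10.8.
Count below 9.5: L = 3; count equal: E = 1; n = 21.
Percentile rank = 100·(3 + 0.5·1)/21 = 100·3.5/21 = 16.67.

16.7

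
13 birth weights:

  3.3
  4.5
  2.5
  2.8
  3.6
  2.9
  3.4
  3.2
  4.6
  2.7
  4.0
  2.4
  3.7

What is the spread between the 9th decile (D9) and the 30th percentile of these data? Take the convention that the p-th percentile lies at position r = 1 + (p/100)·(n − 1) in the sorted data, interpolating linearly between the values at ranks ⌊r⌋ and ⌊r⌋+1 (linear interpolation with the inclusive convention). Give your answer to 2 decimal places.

Sorted: 2.4, 2.5, 2.7, 2.8, 2.9, 3.2, 3.3, 3.4, 3.6, 3.7, 4.0, 4.5, 4.6.
n = 13.
P30: r = 4.6; ranks 4–5 are 2.8, 2.9; interpolating gives 2.86.
P90: r = 11.8; ranks 11–12 are 4.0, 4.5; interpolating gives 4.4.
Difference: 4.4 − 2.86 = 1.54.

1.54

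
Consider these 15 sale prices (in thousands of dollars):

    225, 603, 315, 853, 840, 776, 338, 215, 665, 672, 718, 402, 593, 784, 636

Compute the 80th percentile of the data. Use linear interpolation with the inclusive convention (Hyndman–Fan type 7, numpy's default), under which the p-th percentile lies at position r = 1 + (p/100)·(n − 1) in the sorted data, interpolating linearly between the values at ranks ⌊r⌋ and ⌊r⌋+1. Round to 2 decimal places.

Sorted: 215, 225, 315, 338, 402, 593, 603, 636, 665, 672, 718, 776, 784, 840, 853.
n = 15.
r = 1 + (80/100)·(15 − 1) = 1 + 11.2 = 12.2.
Rank 12 is 776 and rank 13 is 784.
Interpolate: 776 + 0.2·(784 − 776) = 776 + 0.2·8 = 777.6.

777.60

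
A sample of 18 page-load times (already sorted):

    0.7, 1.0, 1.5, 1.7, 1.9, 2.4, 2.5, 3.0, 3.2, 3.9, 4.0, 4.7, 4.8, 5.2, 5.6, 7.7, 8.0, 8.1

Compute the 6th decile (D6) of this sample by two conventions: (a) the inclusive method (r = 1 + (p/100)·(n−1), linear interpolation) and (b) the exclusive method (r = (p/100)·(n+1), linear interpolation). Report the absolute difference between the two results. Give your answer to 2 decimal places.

n = 18.
(a) r = 11.2; between ranks 11 (4.0) and 12 (4.7): 4.14.
(b) r = 11.4; between ranks 11 (4.0) and 12 (4.7): 4.28.
|4.14 − 4.28| = 0.14.

0.14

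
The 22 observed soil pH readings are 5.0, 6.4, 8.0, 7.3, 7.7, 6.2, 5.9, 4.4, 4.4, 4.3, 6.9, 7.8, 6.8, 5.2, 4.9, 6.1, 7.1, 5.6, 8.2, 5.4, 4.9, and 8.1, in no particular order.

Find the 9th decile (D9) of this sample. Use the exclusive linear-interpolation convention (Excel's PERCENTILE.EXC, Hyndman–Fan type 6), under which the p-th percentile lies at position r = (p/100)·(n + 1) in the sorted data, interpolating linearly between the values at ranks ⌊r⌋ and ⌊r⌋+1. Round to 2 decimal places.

Sorted: 4.3, 4.4, 4.4, 4.9, 4.9, 5.0, 5.2, 5.4, 5.6, 5.9, 6.1, 6.2, 6.4, 6.8, 6.9, 7.1, 7.3, 7.7, 7.8, 8.0, 8.1, 8.2.
n = 22.
r = (90/100)·(22 + 1) = 20.7.
Rank 20 is 8.0 and rank 21 is 8.1.
Interpolate: 8.0 + 0.7·(8.1 − 8.0) = 8.0 + 0.7·0.1 = 8.07.

8.07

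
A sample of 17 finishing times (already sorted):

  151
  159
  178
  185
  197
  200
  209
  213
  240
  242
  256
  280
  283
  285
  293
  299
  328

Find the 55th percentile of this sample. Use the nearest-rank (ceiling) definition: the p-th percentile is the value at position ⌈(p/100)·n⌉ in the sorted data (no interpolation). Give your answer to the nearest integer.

242

n = 17.
Position = ⌈55/100 · 17⌉ = ⌈9.35⌉ = 10.
The value at rank 10 is 242.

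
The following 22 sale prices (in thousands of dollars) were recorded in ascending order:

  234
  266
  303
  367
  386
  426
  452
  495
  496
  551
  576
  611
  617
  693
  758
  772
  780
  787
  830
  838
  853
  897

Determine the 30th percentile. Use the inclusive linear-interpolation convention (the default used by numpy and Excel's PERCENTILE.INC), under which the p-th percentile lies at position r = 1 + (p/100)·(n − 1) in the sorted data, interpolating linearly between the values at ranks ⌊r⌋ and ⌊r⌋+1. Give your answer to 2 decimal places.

n = 22.
r = 1 + (30/100)·(22 − 1) = 1 + 6.3 = 7.3.
Rank 7 is 452 and rank 8 is 495.
Interpolate: 452 + 0.3·(495 − 452) = 452 + 0.3·43 = 464.9.

464.90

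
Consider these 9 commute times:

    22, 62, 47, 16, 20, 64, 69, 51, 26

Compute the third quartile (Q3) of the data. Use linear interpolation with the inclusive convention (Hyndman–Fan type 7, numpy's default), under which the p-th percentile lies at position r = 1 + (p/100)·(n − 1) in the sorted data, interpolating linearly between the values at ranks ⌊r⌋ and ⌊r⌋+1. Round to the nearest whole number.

Sorted: 16, 20, 22, 26, 47, 51, 62, 64, 69.
n = 9.
r = 1 + (75/100)·(9 − 1) = 1 + 6 = 7.
r is an integer, so P75 is the value at rank 7: 62.

62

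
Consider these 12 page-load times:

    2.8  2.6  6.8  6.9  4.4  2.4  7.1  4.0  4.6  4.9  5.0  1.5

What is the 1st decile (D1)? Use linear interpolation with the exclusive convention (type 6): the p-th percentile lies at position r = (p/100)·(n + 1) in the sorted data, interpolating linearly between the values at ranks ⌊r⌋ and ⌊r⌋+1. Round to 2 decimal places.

Sorted: 1.5, 2.4, 2.6, 2.8, 4.0, 4.4, 4.6, 4.9, 5.0, 6.8, 6.9, 7.1.
n = 12.
r = (10/100)·(12 + 1) = 1.3.
Rank 1 is 1.5 and rank 2 is 2.4.
Interpolate: 1.5 + 0.3·(2.4 − 1.5) = 1.5 + 0.3·0.9 = 1.77.

1.77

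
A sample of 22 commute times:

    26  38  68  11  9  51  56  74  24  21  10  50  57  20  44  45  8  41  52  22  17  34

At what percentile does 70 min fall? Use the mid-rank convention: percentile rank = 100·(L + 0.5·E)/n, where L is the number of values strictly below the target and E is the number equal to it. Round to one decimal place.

95.5

Sorted: 8, 9, 10, 11, 17, 20, 21, 22, 24, 26, 34, 38, 41, 44, 45, 50, 51, 52, 56, 57, 68, 74.
Count below 70: L = 21; count equal: E = 0; n = 22.
Percentile rank = 100·(21 + 0.5·0)/22 = 100·21/22 = 95.45.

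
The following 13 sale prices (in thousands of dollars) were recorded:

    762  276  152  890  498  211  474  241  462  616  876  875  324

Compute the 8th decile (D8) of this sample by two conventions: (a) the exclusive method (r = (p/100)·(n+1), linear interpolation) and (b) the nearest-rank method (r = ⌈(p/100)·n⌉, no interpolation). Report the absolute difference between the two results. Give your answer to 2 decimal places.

Sorted: 152, 211, 241, 276, 324, 462, 474, 498, 616, 762, 875, 876, 890.
n = 13.
(a) r = 11.2; between ranks 11 (875) and 12 (876): 875.2.
(b) the nearest-rank method: rank 11 → 875.
|875.2 − 875| = 0.2.

0.20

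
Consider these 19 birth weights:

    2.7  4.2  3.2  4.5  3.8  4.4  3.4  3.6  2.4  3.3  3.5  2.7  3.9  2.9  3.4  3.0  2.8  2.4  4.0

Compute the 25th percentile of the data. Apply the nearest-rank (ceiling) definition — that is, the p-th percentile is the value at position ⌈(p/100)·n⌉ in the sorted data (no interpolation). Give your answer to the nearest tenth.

Sorted: 2.4, 2.4, 2.7, 2.7, 2.8, 2.9, 3.0, 3.2, 3.3, 3.4, 3.4, 3.5, 3.6, 3.8, 3.9, 4.0, 4.2, 4.4, 4.5.
n = 19.
Position = ⌈25/100 · 19⌉ = ⌈4.75⌉ = 5.
The value at rank 5 is 2.8.

2.8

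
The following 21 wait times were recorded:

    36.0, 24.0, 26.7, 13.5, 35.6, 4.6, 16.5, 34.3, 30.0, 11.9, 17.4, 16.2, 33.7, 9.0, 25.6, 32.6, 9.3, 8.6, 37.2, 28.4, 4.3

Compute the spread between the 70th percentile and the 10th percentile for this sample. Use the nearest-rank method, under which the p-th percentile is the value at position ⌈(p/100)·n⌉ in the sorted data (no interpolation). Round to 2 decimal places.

21.40

Sorted: 4.3, 4.6, 8.6, 9.0, 9.3, 11.9, 13.5, 16.2, 16.5, 17.4, 24.0, 25.6, 26.7, 28.4, 30.0, 32.6, 33.7, 34.3, 35.6, 36.0, 37.2.
n = 21.
P10: rank ⌈10/100·21⌉ = 3 → 8.6.
P70: rank ⌈70/100·21⌉ = 15 → 30.
Difference: 30 − 8.6 = 21.4.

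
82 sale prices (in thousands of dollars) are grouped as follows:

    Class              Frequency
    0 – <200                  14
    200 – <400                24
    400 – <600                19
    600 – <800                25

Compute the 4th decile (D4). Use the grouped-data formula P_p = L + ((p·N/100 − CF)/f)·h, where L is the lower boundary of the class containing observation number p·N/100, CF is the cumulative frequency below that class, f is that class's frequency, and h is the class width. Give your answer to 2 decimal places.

356.67

N = 82; target position k = 40/100 · 82 = 32.8.
Cumulative frequencies: 14, 38, 57, 82.
Observation 32.8 falls in the class 200 – <400.
L = 200, CF = 14, f = 24, h = 200.
P40 = 200 + ((32.8 − 14)/24)·200 = 200 + 156.667 = 356.667.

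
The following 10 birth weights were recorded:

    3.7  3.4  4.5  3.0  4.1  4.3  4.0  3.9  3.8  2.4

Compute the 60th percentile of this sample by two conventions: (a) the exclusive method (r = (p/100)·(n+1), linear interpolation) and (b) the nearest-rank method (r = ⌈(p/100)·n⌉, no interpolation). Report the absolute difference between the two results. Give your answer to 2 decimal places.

0.06

Sorted: 2.4, 3.0, 3.4, 3.7, 3.8, 3.9, 4.0, 4.1, 4.3, 4.5.
n = 10.
(a) r = 6.6; between ranks 6 (3.9) and 7 (4.0): 3.96.
(b) the nearest-rank method: rank 6 → 3.9.
|3.96 − 3.9| = 0.06.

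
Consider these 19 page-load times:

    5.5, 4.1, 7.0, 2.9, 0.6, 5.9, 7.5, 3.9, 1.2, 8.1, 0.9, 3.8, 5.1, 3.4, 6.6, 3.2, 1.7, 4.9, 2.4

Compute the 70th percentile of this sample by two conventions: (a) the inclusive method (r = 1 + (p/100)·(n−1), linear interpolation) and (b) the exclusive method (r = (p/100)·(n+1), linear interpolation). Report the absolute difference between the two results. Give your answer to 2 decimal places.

Sorted: 0.6, 0.9, 1.2, 1.7, 2.4, 2.9, 3.2, 3.4, 3.8, 3.9, 4.1, 4.9, 5.1, 5.5, 5.9, 6.6, 7.0, 7.5, 8.1.
n = 19.
(a) r = 13.6; between ranks 13 (5.1) and 14 (5.5): 5.34.
(b) r = 14 → value at rank 14 = 5.5.
|5.34 − 5.5| = 0.16.

0.16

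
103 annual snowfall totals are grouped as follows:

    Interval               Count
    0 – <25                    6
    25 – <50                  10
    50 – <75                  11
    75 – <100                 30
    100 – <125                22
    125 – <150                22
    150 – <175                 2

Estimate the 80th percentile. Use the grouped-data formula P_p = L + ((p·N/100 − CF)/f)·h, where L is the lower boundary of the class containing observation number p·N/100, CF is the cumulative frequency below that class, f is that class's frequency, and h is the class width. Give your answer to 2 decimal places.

N = 103; target position k = 80/100 · 103 = 82.4.
Cumulative frequencies: 6, 16, 27, 57, 79, 101, 103.
Observation 82.4 falls in the class 125 – <150.
L = 125, CF = 79, f = 22, h = 25.
P80 = 125 + ((82.4 − 79)/22)·25 = 125 + 3.86364 = 128.864.

128.86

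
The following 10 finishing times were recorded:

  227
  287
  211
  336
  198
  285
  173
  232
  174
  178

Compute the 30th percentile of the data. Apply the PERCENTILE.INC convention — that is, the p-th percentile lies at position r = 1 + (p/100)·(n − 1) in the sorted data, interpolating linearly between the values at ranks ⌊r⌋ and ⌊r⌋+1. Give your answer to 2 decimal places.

192.00

Sorted: 173, 174, 178, 198, 211, 227, 232, 285, 287, 336.
n = 10.
r = 1 + (30/100)·(10 − 1) = 1 + 2.7 = 3.7.
Rank 3 is 178 and rank 4 is 198.
Interpolate: 178 + 0.7·(198 − 178) = 178 + 0.7·20 = 192.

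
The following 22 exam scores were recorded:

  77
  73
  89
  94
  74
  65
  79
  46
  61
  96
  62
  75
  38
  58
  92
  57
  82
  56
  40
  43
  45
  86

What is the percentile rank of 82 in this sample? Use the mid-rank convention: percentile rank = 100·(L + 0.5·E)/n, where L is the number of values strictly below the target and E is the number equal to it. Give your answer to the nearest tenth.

Sorted: 38, 40, 43, 45, 46, 56, 57, 58, 61, 62, 65, 73, 74, 75, 77, 79, 82, 86, 89, 92, 94, 96.
Count below 82: L = 16; count equal: E = 1; n = 22.
Percentile rank = 100·(16 + 0.5·1)/22 = 100·16.5/22 = 75.

75.0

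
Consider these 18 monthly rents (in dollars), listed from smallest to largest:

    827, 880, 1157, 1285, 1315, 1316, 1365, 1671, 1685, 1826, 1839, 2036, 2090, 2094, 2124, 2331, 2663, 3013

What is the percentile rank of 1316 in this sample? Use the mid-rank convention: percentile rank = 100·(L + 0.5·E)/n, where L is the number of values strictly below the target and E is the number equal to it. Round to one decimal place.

Count below 1316: L = 5; count equal: E = 1; n = 18.
Percentile rank = 100·(5 + 0.5·1)/18 = 100·5.5/18 = 30.56.

30.6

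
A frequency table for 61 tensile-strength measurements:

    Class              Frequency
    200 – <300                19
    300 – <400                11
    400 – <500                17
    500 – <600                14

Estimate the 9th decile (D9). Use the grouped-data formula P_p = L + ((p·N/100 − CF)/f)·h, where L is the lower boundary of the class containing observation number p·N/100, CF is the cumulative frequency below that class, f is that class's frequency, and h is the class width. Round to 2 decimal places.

556.43

N = 61; target position k = 90/100 · 61 = 54.9.
Cumulative frequencies: 19, 30, 47, 61.
Observation 54.9 falls in the class 500 – <600.
L = 500, CF = 47, f = 14, h = 100.
P90 = 500 + ((54.9 − 47)/14)·100 = 500 + 56.4286 = 556.429.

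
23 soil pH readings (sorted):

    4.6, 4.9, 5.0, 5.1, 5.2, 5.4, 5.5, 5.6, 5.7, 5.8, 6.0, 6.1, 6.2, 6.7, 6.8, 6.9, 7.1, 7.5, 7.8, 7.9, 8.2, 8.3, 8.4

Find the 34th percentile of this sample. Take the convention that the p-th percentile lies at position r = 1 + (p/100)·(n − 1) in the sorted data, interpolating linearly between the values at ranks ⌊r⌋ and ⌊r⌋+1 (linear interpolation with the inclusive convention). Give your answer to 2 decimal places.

5.65

n = 23.
r = 1 + (34/100)·(23 − 1) = 1 + 7.48 = 8.48.
Rank 8 is 5.6 and rank 9 is 5.7.
Interpolate: 5.6 + 0.48·(5.7 − 5.6) = 5.6 + 0.48·0.1 = 5.648.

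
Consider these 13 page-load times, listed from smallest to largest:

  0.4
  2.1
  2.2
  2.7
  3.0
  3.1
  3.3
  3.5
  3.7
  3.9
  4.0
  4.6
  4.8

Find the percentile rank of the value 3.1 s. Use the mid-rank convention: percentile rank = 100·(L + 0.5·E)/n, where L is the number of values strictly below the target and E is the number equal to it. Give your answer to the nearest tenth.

Count below 3.1: L = 5; count equal: E = 1; n = 13.
Percentile rank = 100·(5 + 0.5·1)/13 = 100·5.5/13 = 42.31.

42.3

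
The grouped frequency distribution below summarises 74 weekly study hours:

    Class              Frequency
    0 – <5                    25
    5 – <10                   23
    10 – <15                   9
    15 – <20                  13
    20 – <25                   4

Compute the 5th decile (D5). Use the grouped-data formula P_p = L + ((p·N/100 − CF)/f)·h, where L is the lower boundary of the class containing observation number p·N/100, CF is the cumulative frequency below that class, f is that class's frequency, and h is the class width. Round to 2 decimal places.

7.61

N = 74; target position k = 50/100 · 74 = 37.
Cumulative frequencies: 25, 48, 57, 70, 74.
Observation 37 falls in the class 5 – <10.
L = 5, CF = 25, f = 23, h = 5.
P50 = 5 + ((37 − 25)/23)·5 = 5 + 2.6087 = 7.6087.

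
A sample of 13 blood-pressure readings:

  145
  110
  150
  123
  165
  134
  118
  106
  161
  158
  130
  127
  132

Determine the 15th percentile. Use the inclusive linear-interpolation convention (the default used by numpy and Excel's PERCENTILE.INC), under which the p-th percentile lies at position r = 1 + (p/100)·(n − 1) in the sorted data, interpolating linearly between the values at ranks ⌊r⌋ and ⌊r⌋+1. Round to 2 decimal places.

116.40

Sorted: 106, 110, 118, 123, 127, 130, 132, 134, 145, 150, 158, 161, 165.
n = 13.
r = 1 + (15/100)·(13 − 1) = 1 + 1.8 = 2.8.
Rank 2 is 110 and rank 3 is 118.
Interpolate: 110 + 0.8·(118 − 110) = 110 + 0.8·8 = 116.4.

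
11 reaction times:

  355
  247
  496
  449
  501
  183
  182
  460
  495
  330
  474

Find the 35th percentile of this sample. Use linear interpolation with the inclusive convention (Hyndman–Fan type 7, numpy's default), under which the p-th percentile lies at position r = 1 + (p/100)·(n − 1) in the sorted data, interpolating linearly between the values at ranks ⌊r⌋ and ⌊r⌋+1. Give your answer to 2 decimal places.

Sorted: 182, 183, 247, 330, 355, 449, 460, 474, 495, 496, 501.
n = 11.
r = 1 + (35/100)·(11 − 1) = 1 + 3.5 = 4.5.
Rank 4 is 330 and rank 5 is 355.
Interpolate: 330 + 0.5·(355 − 330) = 330 + 0.5·25 = 342.5.

342.50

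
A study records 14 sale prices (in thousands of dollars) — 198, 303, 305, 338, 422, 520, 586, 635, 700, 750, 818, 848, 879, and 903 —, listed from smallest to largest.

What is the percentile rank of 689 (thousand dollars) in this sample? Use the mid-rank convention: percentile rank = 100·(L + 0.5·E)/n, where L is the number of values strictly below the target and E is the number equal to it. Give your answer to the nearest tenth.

Count below 689: L = 8; count equal: E = 0; n = 14.
Percentile rank = 100·(8 + 0.5·0)/14 = 100·8/14 = 57.14.

57.1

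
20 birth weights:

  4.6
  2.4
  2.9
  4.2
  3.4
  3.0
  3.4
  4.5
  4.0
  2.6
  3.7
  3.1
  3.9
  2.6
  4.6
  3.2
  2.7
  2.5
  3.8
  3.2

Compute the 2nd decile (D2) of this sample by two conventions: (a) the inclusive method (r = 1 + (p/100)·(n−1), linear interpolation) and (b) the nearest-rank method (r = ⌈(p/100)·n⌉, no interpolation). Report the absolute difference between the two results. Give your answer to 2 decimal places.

Sorted: 2.4, 2.5, 2.6, 2.6, 2.7, 2.9, 3.0, 3.1, 3.2, 3.2, 3.4, 3.4, 3.7, 3.8, 3.9, 4.0, 4.2, 4.5, 4.6, 4.6.
n = 20.
(a) r = 4.8; between ranks 4 (2.6) and 5 (2.7): 2.68.
(b) the nearest-rank method: rank 4 → 2.6.
|2.68 − 2.6| = 0.08.

0.08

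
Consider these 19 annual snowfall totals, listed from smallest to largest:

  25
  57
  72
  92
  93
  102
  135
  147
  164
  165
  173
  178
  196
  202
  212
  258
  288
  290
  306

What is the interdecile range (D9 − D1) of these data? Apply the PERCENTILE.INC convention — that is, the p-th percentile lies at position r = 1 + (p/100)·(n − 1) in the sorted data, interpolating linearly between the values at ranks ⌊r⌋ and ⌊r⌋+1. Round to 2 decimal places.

n = 19.
P10: r = 2.8; ranks 2–3 are 57, 72; interpolating gives 69.
P90: r = 17.2; ranks 17–18 are 288, 290; interpolating gives 288.4.
Difference: 288.4 − 69 = 219.4.

219.40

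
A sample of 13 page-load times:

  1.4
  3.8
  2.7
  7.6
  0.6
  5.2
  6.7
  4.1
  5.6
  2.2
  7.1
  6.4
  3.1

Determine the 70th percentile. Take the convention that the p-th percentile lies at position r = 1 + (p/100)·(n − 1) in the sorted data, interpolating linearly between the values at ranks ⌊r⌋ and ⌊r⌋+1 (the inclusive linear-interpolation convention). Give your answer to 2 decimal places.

Sorted: 0.6, 1.4, 2.2, 2.7, 3.1, 3.8, 4.1, 5.2, 5.6, 6.4, 6.7, 7.1, 7.6.
n = 13.
r = 1 + (70/100)·(13 − 1) = 1 + 8.4 = 9.4.
Rank 9 is 5.6 and rank 10 is 6.4.
Interpolate: 5.6 + 0.4·(6.4 − 5.6) = 5.6 + 0.4·0.8 = 5.92.

5.92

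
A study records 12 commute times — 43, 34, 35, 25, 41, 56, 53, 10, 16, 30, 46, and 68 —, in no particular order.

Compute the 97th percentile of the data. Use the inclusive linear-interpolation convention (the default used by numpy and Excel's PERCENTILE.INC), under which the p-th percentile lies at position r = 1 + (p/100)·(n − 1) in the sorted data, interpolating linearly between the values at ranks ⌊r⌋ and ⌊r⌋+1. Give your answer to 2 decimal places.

64.04

Sorted: 10, 16, 25, 30, 34, 35, 41, 43, 46, 53, 56, 68.
n = 12.
r = 1 + (97/100)·(12 − 1) = 1 + 10.67 = 11.67.
Rank 11 is 56 and rank 12 is 68.
Interpolate: 56 + 0.67·(68 − 56) = 56 + 0.67·12 = 64.04.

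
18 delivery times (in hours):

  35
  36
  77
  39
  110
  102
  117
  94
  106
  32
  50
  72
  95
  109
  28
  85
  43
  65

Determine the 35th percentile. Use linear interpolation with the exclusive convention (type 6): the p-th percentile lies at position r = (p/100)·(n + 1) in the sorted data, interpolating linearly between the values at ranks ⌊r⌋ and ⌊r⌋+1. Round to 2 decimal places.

47.55

Sorted: 28, 32, 35, 36, 39, 43, 50, 65, 72, 77, 85, 94, 95, 102, 106, 109, 110, 117.
n = 18.
r = (35/100)·(18 + 1) = 6.65.
Rank 6 is 43 and rank 7 is 50.
Interpolate: 43 + 0.65·(50 − 43) = 43 + 0.65·7 = 47.55.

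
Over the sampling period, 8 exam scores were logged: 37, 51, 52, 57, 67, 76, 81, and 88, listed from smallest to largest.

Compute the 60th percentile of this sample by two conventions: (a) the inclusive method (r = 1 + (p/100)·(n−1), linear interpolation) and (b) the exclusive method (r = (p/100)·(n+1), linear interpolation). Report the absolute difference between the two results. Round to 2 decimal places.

1.80

n = 8.
(a) r = 5.2; between ranks 5 (67) and 6 (76): 68.8.
(b) r = 5.4; between ranks 5 (67) and 6 (76): 70.6.
|68.8 − 70.6| = 1.8.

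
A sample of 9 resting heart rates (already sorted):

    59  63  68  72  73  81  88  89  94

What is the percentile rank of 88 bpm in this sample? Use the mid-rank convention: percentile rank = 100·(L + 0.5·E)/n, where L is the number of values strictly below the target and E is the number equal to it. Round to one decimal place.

Count below 88: L = 6; count equal: E = 1; n = 9.
Percentile rank = 100·(6 + 0.5·1)/9 = 100·6.5/9 = 72.22.

72.2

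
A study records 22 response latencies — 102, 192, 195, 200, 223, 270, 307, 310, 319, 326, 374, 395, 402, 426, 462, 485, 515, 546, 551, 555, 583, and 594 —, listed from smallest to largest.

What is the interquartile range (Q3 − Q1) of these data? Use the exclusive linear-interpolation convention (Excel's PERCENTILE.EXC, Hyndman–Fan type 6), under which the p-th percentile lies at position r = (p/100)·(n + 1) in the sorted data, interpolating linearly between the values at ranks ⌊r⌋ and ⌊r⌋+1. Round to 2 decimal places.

n = 22.
P25: r = 5.75; ranks 5–6 are 223, 270; interpolating gives 258.25.
P75: r = 17.25; ranks 17–18 are 515, 546; interpolating gives 522.75.
Difference: 522.75 − 258.25 = 264.5.

264.50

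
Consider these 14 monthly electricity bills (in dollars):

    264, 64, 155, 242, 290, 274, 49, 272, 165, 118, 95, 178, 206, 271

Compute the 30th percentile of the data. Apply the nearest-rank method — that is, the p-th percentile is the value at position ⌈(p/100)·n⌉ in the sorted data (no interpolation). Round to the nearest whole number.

Sorted: 49, 64, 95, 118, 155, 165, 178, 206, 242, 264, 271, 272, 274, 290.
n = 14.
Position = ⌈30/100 · 14⌉ = ⌈4.2⌉ = 5.
The value at rank 5 is 155.

155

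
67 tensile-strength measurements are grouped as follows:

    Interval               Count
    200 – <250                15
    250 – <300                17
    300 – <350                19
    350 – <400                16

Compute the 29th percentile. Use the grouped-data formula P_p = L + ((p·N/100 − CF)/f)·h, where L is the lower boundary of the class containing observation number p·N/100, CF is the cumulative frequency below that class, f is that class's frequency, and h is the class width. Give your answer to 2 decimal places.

263.03

N = 67; target position k = 29/100 · 67 = 19.43.
Cumulative frequencies: 15, 32, 51, 67.
Observation 19.43 falls in the class 250 – <300.
L = 250, CF = 15, f = 17, h = 50.
P29 = 250 + ((19.43 − 15)/17)·50 = 250 + 13.0294 = 263.029.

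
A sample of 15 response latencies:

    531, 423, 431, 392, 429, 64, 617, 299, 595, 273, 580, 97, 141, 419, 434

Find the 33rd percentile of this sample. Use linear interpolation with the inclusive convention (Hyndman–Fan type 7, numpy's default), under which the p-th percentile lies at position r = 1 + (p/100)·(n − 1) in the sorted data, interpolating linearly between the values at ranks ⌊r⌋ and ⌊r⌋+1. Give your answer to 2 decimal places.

356.66

Sorted: 64, 97, 141, 273, 299, 392, 419, 423, 429, 431, 434, 531, 580, 595, 617.
n = 15.
r = 1 + (33/100)·(15 − 1) = 1 + 4.62 = 5.62.
Rank 5 is 299 and rank 6 is 392.
Interpolate: 299 + 0.62·(392 − 299) = 299 + 0.62·93 = 356.66.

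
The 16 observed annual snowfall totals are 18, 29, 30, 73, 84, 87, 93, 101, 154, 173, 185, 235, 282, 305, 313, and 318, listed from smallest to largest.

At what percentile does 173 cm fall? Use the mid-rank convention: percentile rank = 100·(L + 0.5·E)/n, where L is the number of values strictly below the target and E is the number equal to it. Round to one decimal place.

Count below 173: L = 9; count equal: E = 1; n = 16.
Percentile rank = 100·(9 + 0.5·1)/16 = 100·9.5/16 = 59.38.

59.4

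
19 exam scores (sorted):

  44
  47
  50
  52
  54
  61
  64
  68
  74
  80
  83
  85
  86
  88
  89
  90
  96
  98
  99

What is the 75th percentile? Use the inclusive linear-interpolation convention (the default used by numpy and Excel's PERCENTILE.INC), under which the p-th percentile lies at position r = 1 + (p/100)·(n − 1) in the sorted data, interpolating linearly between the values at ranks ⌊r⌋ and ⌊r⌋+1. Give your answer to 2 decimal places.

88.50

n = 19.
r = 1 + (75/100)·(19 − 1) = 1 + 13.5 = 14.5.
Rank 14 is 88 and rank 15 is 89.
Interpolate: 88 + 0.5·(89 − 88) = 88 + 0.5·1 = 88.5.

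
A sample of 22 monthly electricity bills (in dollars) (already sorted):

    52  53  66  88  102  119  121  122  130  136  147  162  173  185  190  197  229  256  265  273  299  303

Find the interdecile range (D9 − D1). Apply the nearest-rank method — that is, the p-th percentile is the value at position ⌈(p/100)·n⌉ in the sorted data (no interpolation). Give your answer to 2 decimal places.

207.00

n = 22.
P10: rank ⌈10/100·22⌉ = 3 → 66.
P90: rank ⌈90/100·22⌉ = 20 → 273.
Difference: 273 − 66 = 207.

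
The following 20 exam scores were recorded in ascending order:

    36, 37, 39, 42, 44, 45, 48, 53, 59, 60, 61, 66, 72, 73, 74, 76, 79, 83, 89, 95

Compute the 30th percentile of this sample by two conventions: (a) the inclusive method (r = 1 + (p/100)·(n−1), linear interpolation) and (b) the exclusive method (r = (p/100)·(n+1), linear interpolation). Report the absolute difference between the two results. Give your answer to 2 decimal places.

1.20

n = 20.
(a) r = 6.7; between ranks 6 (45) and 7 (48): 47.1.
(b) r = 6.3; between ranks 6 (45) and 7 (48): 45.9.
|47.1 − 45.9| = 1.2.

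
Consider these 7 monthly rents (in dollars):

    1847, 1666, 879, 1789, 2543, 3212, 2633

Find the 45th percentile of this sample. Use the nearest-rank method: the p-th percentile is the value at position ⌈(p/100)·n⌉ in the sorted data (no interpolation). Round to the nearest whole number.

Sorted: 879, 1666, 1789, 1847, 2543, 2633, 3212.
n = 7.
Position = ⌈45/100 · 7⌉ = ⌈3.15⌉ = 4.
The value at rank 4 is 1847.

1847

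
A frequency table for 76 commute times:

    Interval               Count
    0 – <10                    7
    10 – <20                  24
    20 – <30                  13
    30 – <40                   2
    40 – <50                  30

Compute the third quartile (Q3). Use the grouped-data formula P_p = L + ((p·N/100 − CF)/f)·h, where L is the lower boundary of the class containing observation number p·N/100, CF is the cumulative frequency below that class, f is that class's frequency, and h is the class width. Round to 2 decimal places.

N = 76; target position k = 75/100 · 76 = 57.
Cumulative frequencies: 7, 31, 44, 46, 76.
Observation 57 falls in the class 40 – <50.
L = 40, CF = 46, f = 30, h = 10.
P75 = 40 + ((57 − 46)/30)·10 = 40 + 3.66667 = 43.6667.

43.67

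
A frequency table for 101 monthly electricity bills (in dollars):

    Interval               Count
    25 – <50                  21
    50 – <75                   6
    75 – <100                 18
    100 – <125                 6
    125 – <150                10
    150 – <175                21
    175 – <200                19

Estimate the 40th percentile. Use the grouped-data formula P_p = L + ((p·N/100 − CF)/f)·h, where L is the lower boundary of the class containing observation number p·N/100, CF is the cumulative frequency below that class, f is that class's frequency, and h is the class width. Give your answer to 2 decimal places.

N = 101; target position k = 40/100 · 101 = 40.4.
Cumulative frequencies: 21, 27, 45, 51, 61, 82, 101.
Observation 40.4 falls in the class 75 – <100.
L = 75, CF = 27, f = 18, h = 25.
P40 = 75 + ((40.4 − 27)/18)·25 = 75 + 18.6111 = 93.6111.

93.61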